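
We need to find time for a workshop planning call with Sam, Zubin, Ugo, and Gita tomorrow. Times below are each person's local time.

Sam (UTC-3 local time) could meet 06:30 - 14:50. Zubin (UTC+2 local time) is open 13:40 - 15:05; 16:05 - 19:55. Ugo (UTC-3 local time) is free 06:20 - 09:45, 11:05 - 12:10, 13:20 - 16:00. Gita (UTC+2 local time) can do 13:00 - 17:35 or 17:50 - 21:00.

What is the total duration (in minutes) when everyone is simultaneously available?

Sam in UTC: 09:30-17:50 (add 3h to convert from UTC-3).
Zubin in UTC: 11:40-13:05, 14:05-17:55 (subtract 2h to convert from UTC+2).
Ugo in UTC: 09:20-12:45, 14:05-15:10, 16:20-19:00 (add 3h to convert from UTC-3).
Gita in UTC: 11:00-15:35, 15:50-19:00 (subtract 2h to convert from UTC+2).
Sam ∩ Zubin: 11:40-13:05, 14:05-17:50.
Sam ∩ Zubin ∩ Ugo: 11:40-12:45, 14:05-15:10, 16:20-17:50.
Sam ∩ Zubin ∩ Ugo ∩ Gita: 11:40-12:45, 14:05-15:10, 16:20-17:50.
Those are the intersection windows.
Summing the common windows: 65 + 65 + 90 = 220 minutes.

220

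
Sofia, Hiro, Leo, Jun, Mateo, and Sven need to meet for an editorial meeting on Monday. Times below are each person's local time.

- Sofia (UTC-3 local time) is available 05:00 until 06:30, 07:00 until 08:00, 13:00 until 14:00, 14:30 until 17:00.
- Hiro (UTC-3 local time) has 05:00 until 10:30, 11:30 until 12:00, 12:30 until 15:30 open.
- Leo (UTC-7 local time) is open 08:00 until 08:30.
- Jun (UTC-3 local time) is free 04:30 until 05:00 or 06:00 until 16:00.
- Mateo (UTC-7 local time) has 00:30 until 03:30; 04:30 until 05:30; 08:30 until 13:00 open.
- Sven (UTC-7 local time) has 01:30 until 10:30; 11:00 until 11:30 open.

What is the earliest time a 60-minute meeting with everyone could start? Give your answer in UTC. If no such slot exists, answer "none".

Sofia in UTC: 08:00-09:30, 10:00-11:00, 16:00-17:00, 17:30-20:00 (add 3h to convert from UTC-3).
Hiro in UTC: 08:00-13:30, 14:30-15:00, 15:30-18:30 (add 3h to convert from UTC-3).
Leo in UTC: 15:00-15:30 (add 7h to convert from UTC-7).
Jun in UTC: 07:30-08:00, 09:00-19:00 (add 3h to convert from UTC-3).
Mateo in UTC: 07:30-10:30, 11:30-12:30, 15:30-20:00 (add 7h to convert from UTC-7).
Sven in UTC: 08:30-17:30, 18:00-18:30 (add 7h to convert from UTC-7).
Sofia ∩ Hiro: 08:00-09:30, 10:00-11:00, 16:00-17:00, 17:30-18:30.
Sofia ∩ Hiro ∩ Leo: ∅.
Sofia ∩ Hiro ∩ Leo ∩ Jun: ∅.
Sofia ∩ Hiro ∩ Leo ∩ Jun ∩ Mateo: ∅.
Sofia ∩ Hiro ∩ Leo ∩ Jun ∩ Mateo ∩ Sven: ∅.
There is no time when everyone is free.
No common window is at least 60 minutes long.

none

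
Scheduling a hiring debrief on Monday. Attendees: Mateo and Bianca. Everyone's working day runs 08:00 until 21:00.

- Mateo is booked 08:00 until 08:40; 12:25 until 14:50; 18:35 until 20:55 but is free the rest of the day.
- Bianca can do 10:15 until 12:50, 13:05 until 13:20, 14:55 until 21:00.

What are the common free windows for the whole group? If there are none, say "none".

10:15-12:25, 14:55-18:35, 20:55-21:00

Mateo free: 08:40-12:25, 14:50-18:35, 20:55-21:00 (invert busy blocks within the working day).
Bianca free: 10:15-12:50, 13:05-13:20, 14:55-21:00.
Mateo ∩ Bianca: 10:15-12:25, 14:55-18:35, 20:55-21:00.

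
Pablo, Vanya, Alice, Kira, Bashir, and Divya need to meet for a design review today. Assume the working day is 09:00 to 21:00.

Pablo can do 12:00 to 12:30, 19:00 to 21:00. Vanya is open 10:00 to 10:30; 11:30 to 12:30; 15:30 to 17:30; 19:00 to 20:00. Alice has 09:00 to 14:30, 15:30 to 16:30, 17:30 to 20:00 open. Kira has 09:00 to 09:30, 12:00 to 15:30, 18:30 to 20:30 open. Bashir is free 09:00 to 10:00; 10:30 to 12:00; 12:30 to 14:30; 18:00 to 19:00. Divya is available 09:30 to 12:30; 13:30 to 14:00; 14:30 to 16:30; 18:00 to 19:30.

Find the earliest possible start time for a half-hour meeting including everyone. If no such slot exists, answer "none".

none

Pablo ∩ Vanya: 12:00-12:30, 19:00-20:00.
Pablo ∩ Vanya ∩ Alice: 12:00-12:30, 19:00-20:00.
Pablo ∩ Vanya ∩ Alice ∩ Kira: 12:00-12:30, 19:00-20:00.
Pablo ∩ Vanya ∩ Alice ∩ Kira ∩ Bashir: ∅.
Pablo ∩ Vanya ∩ Alice ∩ Kira ∩ Bashir ∩ Divya: ∅.
There is no time when everyone is free.
No common window is at least 30 minutes long.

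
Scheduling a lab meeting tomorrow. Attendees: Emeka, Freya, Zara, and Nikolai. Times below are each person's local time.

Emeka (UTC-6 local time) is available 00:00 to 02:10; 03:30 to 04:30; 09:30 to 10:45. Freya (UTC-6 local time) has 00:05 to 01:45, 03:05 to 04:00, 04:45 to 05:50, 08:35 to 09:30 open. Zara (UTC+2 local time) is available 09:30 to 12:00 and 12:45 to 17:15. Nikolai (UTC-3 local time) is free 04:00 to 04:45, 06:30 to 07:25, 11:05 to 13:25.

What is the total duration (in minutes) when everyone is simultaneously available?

45

Emeka in UTC: 06:00-08:10, 09:30-10:30, 15:30-16:45 (add 6h to convert from UTC-6).
Freya in UTC: 06:05-07:45, 09:05-10:00, 10:45-11:50, 14:35-15:30 (add 6h to convert from UTC-6).
Zara in UTC: 07:30-10:00, 10:45-15:15 (subtract 2h to convert from UTC+2).
Nikolai in UTC: 07:00-07:45, 09:30-10:25, 14:05-16:25 (add 3h to convert from UTC-3).
Emeka ∩ Freya: 06:05-07:45, 09:30-10:00.
Emeka ∩ Freya ∩ Zara: 07:30-07:45, 09:30-10:00.
Emeka ∩ Freya ∩ Zara ∩ Nikolai: 07:30-07:45, 09:30-10:00.
Those are the intersection windows.
Summing the common windows: 15 + 30 = 45 minutes.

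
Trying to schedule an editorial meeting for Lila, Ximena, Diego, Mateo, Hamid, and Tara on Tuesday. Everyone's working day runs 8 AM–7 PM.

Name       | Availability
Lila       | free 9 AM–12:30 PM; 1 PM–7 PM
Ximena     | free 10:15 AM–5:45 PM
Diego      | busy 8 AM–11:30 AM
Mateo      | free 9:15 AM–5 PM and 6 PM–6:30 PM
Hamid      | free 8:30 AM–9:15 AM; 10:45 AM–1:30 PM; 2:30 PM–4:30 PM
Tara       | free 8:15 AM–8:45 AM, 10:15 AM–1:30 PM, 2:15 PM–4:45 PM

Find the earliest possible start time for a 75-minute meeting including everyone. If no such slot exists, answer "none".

14:30

Lila free: 09:00-12:30, 13:00-19:00.
Ximena free: 10:15-17:45.
Diego free: 11:30-19:00 (invert busy blocks within the working day).
Mateo free: 09:15-17:00, 18:00-18:30.
Hamid free: 08:30-09:15, 10:45-13:30, 14:30-16:30.
Tara free: 08:15-08:45, 10:15-13:30, 14:15-16:45.
Lila ∩ Ximena: 10:15-12:30, 13:00-17:45.
Lila ∩ Ximena ∩ Diego: 11:30-12:30, 13:00-17:45.
Lila ∩ Ximena ∩ Diego ∩ Mateo: 11:30-12:30, 13:00-17:00.
Lila ∩ Ximena ∩ Diego ∩ Mateo ∩ Hamid: 11:30-12:30, 13:00-13:30, 14:30-16:30.
Lila ∩ Ximena ∩ Diego ∩ Mateo ∩ Hamid ∩ Tara: 11:30-12:30, 13:00-13:30, 14:30-16:30.
So the common availability across everyone is 11:30-12:30, 13:00-13:30, 14:30-16:30.
The first common window of at least 75 minutes is 14:30-16:30, so the earliest start is 14:30.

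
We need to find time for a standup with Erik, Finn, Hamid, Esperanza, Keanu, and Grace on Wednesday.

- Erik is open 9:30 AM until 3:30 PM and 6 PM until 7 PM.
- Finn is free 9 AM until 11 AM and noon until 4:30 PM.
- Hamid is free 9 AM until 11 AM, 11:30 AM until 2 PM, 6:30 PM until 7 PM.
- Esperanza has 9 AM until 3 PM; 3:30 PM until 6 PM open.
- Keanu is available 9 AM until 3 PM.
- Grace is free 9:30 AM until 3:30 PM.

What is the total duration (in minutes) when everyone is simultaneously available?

210

Erik ∩ Finn: 09:30-11:00, 12:00-15:30.
Erik ∩ Finn ∩ Hamid: 09:30-11:00, 12:00-14:00.
Erik ∩ Finn ∩ Hamid ∩ Esperanza: 09:30-11:00, 12:00-14:00.
Erik ∩ Finn ∩ Hamid ∩ Esperanza ∩ Keanu: 09:30-11:00, 12:00-14:00.
Erik ∩ Finn ∩ Hamid ∩ Esperanza ∩ Keanu ∩ Grace: 09:30-11:00, 12:00-14:00.
So the common availability across everyone is 09:30-11:00, 12:00-14:00.
Summing the common windows: 90 + 120 = 210 minutes.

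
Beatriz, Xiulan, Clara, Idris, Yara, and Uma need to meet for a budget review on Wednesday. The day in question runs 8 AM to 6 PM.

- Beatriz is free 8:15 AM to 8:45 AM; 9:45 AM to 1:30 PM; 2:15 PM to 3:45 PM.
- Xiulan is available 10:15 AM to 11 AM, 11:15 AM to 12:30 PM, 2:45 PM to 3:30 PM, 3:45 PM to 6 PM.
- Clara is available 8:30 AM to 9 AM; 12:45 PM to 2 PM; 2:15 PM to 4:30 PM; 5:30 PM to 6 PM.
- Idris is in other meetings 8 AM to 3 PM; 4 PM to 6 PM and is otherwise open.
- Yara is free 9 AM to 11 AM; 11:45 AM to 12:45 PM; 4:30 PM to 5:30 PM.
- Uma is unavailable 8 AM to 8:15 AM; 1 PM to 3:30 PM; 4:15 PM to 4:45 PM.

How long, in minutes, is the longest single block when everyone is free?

Beatriz free: 08:15-08:45, 09:45-13:30, 14:15-15:45.
Xiulan free: 10:15-11:00, 11:15-12:30, 14:45-15:30, 15:45-18:00.
Clara free: 08:30-09:00, 12:45-14:00, 14:15-16:30, 17:30-18:00.
Idris free: 15:00-16:00 (invert busy blocks within the working day).
Yara free: 09:00-11:00, 11:45-12:45, 16:30-17:30.
Uma free: 08:15-13:00, 15:30-16:15, 16:45-18:00 (invert busy blocks within the working day).
Beatriz ∩ Xiulan: 10:15-11:00, 11:15-12:30, 14:45-15:30.
Beatriz ∩ Xiulan ∩ Clara: 14:45-15:30.
Beatriz ∩ Xiulan ∩ Clara ∩ Idris: 15:00-15:30.
Beatriz ∩ Xiulan ∩ Clara ∩ Idris ∩ Yara: ∅.
Beatriz ∩ Xiulan ∩ Clara ∩ Idris ∩ Yara ∩ Uma: ∅.
There is no time when everyone is free.
No common window exists, so the longest block is 0 minutes.

0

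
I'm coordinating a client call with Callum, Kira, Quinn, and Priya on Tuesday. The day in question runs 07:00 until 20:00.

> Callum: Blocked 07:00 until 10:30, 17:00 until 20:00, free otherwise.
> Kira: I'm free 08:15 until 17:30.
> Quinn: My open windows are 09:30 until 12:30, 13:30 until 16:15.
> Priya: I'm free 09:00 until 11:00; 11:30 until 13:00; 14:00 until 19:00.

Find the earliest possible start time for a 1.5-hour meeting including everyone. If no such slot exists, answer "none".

14:00

Callum free: 10:30-17:00 (invert busy blocks within the working day).
Kira free: 08:15-17:30.
Quinn free: 09:30-12:30, 13:30-16:15.
Priya free: 09:00-11:00, 11:30-13:00, 14:00-19:00.
Callum ∩ Kira: 10:30-17:00.
Callum ∩ Kira ∩ Quinn: 10:30-12:30, 13:30-16:15.
Callum ∩ Kira ∩ Quinn ∩ Priya: 10:30-11:00, 11:30-12:30, 14:00-16:15.
So the common availability across everyone is 10:30-11:00, 11:30-12:30, 14:00-16:15.
The first common window of at least 90 minutes is 14:00-16:15, so the earliest start is 14:00.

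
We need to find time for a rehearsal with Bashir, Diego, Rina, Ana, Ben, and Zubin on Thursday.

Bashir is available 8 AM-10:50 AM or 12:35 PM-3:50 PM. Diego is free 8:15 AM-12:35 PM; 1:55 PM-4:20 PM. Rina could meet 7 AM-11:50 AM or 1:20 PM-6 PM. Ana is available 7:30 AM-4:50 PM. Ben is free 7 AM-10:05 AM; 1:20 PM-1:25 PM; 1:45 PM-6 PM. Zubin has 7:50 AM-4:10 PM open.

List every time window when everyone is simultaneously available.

08:15-10:05, 13:55-15:50

Bashir ∩ Diego: 08:15-10:50, 13:55-15:50.
Bashir ∩ Diego ∩ Rina: 08:15-10:50, 13:55-15:50.
Bashir ∩ Diego ∩ Rina ∩ Ana: 08:15-10:50, 13:55-15:50.
Bashir ∩ Diego ∩ Rina ∩ Ana ∩ Ben: 08:15-10:05, 13:55-15:50.
Bashir ∩ Diego ∩ Rina ∩ Ana ∩ Ben ∩ Zubin: 08:15-10:05, 13:55-15:50.
So the common availability across everyone is 08:15-10:05, 13:55-15:50.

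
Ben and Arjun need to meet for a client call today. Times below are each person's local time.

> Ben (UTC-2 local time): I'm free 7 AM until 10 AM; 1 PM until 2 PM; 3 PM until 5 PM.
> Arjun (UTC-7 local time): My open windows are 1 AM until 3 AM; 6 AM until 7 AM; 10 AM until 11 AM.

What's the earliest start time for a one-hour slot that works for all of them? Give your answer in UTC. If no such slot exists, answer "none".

Ben in UTC: 09:00-12:00, 15:00-16:00, 17:00-19:00 (add 2h to convert from UTC-2).
Arjun in UTC: 08:00-10:00, 13:00-14:00, 17:00-18:00 (add 7h to convert from UTC-7).
Ben ∩ Arjun: 09:00-10:00, 17:00-18:00.
The first common window of at least 60 minutes is 09:00-10:00, so the earliest start is 09:00.

09:00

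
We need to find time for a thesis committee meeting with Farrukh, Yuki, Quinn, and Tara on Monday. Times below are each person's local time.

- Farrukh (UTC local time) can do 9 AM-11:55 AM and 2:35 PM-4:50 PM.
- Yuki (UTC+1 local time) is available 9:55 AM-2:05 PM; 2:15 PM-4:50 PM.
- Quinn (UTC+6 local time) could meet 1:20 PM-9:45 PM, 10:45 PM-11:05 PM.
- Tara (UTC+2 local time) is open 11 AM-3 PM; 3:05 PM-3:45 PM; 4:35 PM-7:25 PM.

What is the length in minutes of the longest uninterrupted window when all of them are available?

Farrukh in UTC: 09:00-11:55, 14:35-16:50.
Yuki in UTC: 08:55-13:05, 13:15-15:50 (subtract 1h to convert from UTC+1).
Quinn in UTC: 07:20-15:45, 16:45-17:05 (subtract 6h to convert from UTC+6).
Tara in UTC: 09:00-13:00, 13:05-13:45, 14:35-17:25 (subtract 2h to convert from UTC+2).
Farrukh ∩ Yuki: 09:00-11:55, 14:35-15:50.
Farrukh ∩ Yuki ∩ Quinn: 09:00-11:55, 14:35-15:45.
Farrukh ∩ Yuki ∩ Quinn ∩ Tara: 09:00-11:55, 14:35-15:45.
The longest is 09:00-11:55 at 175 minutes.

175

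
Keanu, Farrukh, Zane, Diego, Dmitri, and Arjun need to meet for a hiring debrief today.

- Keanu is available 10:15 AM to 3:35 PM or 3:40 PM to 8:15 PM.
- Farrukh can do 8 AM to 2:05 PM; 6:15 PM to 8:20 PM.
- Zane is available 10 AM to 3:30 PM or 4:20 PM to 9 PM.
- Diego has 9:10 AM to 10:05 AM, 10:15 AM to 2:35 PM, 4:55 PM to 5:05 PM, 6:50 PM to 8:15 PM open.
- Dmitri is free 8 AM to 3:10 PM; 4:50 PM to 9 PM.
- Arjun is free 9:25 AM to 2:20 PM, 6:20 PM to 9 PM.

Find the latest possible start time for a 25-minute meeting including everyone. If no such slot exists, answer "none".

Keanu ∩ Farrukh: 10:15-14:05, 18:15-20:15.
Keanu ∩ Farrukh ∩ Zane: 10:15-14:05, 18:15-20:15.
Keanu ∩ Farrukh ∩ Zane ∩ Diego: 10:15-14:05, 18:50-20:15.
Keanu ∩ Farrukh ∩ Zane ∩ Diego ∩ Dmitri: 10:15-14:05, 18:50-20:15.
Keanu ∩ Farrukh ∩ Zane ∩ Diego ∩ Dmitri ∩ Arjun: 10:15-14:05, 18:50-20:15.
Those are the intersection windows.
The last common window of at least 25 minutes is 18:50-20:15; a 25-minute meeting can start as late as 19:50 and still end by 20:15.

19:50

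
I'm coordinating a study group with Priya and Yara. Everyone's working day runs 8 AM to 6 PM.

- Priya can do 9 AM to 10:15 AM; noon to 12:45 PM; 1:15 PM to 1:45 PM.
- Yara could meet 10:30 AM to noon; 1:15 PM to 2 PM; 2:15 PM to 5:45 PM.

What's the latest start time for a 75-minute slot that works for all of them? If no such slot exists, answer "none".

none

Priya ∩ Yara: 13:15-13:45.
Those are the intersection windows.
No common window is at least 75 minutes long.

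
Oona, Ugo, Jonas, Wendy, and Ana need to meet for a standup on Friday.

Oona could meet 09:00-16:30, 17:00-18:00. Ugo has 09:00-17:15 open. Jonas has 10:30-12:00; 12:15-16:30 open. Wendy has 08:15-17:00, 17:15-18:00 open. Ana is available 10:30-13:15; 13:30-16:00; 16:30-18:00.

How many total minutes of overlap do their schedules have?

300

Oona ∩ Ugo: 09:00-16:30, 17:00-17:15.
Oona ∩ Ugo ∩ Jonas: 10:30-12:00, 12:15-16:30.
Oona ∩ Ugo ∩ Jonas ∩ Wendy: 10:30-12:00, 12:15-16:30.
Oona ∩ Ugo ∩ Jonas ∩ Wendy ∩ Ana: 10:30-12:00, 12:15-13:15, 13:30-16:00.
So the common availability across everyone is 10:30-12:00, 12:15-13:15, 13:30-16:00.
Summing the common windows: 90 + 60 + 150 = 300 minutes.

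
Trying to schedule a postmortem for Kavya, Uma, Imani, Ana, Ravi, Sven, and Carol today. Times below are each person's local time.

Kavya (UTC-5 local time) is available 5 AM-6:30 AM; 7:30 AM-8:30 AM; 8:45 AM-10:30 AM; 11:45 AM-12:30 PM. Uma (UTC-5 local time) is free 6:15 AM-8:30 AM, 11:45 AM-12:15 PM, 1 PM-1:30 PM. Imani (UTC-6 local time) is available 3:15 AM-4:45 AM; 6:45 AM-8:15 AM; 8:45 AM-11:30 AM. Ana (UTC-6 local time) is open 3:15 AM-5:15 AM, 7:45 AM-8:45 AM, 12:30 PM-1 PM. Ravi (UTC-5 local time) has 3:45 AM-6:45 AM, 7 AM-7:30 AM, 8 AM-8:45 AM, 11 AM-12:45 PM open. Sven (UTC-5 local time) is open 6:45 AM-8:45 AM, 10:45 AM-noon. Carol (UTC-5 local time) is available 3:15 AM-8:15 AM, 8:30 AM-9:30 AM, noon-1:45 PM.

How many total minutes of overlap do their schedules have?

Kavya in UTC: 10:00-11:30, 12:30-13:30, 13:45-15:30, 16:45-17:30 (add 5h to convert from UTC-5).
Uma in UTC: 11:15-13:30, 16:45-17:15, 18:00-18:30 (add 5h to convert from UTC-5).
Imani in UTC: 09:15-10:45, 12:45-14:15, 14:45-17:30 (add 6h to convert from UTC-6).
Ana in UTC: 09:15-11:15, 13:45-14:45, 18:30-19:00 (add 6h to convert from UTC-6).
Ravi in UTC: 08:45-11:45, 12:00-12:30, 13:00-13:45, 16:00-17:45 (add 5h to convert from UTC-5).
Sven in UTC: 11:45-13:45, 15:45-17:00 (add 5h to convert from UTC-5).
Carol in UTC: 08:15-13:15, 13:30-14:30, 17:00-18:45 (add 5h to convert from UTC-5).
Kavya ∩ Uma: 11:15-11:30, 12:30-13:30, 16:45-17:15.
Kavya ∩ Uma ∩ Imani: 12:45-13:30, 16:45-17:15.
Kavya ∩ Uma ∩ Imani ∩ Ana: ∅.
Kavya ∩ Uma ∩ Imani ∩ Ana ∩ Ravi: ∅.
Kavya ∩ Uma ∩ Imani ∩ Ana ∩ Ravi ∩ Sven: ∅.
Kavya ∩ Uma ∩ Imani ∩ Ana ∩ Ravi ∩ Sven ∩ Carol: ∅.
There is no time when everyone is free.
There is no common window, so the total is 0 minutes.

0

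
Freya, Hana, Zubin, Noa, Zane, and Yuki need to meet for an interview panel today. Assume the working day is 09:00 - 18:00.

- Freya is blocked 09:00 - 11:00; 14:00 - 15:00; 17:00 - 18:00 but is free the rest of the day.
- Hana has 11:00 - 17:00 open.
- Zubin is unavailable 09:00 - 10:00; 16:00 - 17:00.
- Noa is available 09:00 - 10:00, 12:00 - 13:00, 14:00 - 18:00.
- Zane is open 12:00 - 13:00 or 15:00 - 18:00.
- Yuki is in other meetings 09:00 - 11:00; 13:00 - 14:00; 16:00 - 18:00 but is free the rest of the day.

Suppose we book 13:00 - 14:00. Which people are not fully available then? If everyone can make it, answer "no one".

Noa, Yuki, Zane

Freya free: 11:00-14:00, 15:00-17:00 (invert busy blocks within the working day).
Hana free: 11:00-17:00.
Zubin free: 10:00-16:00, 17:00-18:00 (invert busy blocks within the working day).
Noa free: 09:00-10:00, 12:00-13:00, 14:00-18:00.
Zane free: 12:00-13:00, 15:00-18:00.
Yuki free: 11:00-13:00, 14:00-16:00 (invert busy blocks within the working day).
Freya: free for 13:00-14:00. Hana: free for 13:00-14:00. Zubin: free for 13:00-14:00. Noa: not fully free for 13:00-14:00. Zane: not fully free for 13:00-14:00. Yuki: not fully free for 13:00-14:00.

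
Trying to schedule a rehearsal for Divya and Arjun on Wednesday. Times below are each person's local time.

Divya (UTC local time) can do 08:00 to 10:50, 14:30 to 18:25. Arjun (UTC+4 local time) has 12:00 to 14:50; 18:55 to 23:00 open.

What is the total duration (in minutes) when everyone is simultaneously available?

380

Divya in UTC: 08:00-10:50, 14:30-18:25.
Arjun in UTC: 08:00-10:50, 14:55-19:00 (subtract 4h to convert from UTC+4).
Divya ∩ Arjun: 08:00-10:50, 14:55-18:25.
Summing the common windows: 170 + 210 = 380 minutes.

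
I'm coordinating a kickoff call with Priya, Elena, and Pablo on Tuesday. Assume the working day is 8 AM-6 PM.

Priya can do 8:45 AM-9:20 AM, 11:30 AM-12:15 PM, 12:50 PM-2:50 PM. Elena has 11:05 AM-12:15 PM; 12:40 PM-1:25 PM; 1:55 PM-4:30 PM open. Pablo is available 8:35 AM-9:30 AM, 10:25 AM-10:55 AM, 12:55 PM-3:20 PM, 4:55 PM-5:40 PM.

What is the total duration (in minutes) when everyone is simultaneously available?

Priya ∩ Elena: 11:30-12:15, 12:50-13:25, 13:55-14:50.
Priya ∩ Elena ∩ Pablo: 12:55-13:25, 13:55-14:50.
Summing the common windows: 30 + 55 = 85 minutes.

85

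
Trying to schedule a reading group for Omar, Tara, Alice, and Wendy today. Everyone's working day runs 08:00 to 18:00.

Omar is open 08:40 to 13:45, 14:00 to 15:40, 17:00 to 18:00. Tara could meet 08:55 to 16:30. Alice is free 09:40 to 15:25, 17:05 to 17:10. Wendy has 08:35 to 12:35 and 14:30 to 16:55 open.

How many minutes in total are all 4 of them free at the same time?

230

Omar ∩ Tara: 08:55-13:45, 14:00-15:40.
Omar ∩ Tara ∩ Alice: 09:40-13:45, 14:00-15:25.
Omar ∩ Tara ∩ Alice ∩ Wendy: 09:40-12:35, 14:30-15:25.
So the common availability across everyone is 09:40-12:35, 14:30-15:25.
Summing the common windows: 175 + 55 = 230 minutes.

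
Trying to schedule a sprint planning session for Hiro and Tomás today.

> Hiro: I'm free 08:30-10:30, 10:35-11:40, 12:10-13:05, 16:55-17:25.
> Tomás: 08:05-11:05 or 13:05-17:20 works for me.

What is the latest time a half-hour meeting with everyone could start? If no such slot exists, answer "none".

Hiro ∩ Tomás: 08:30-10:30, 10:35-11:05, 16:55-17:20.
The last common window of at least 30 minutes is 10:35-11:05; a 30-minute meeting can start as late as 10:35 and still end by 11:05.

10:35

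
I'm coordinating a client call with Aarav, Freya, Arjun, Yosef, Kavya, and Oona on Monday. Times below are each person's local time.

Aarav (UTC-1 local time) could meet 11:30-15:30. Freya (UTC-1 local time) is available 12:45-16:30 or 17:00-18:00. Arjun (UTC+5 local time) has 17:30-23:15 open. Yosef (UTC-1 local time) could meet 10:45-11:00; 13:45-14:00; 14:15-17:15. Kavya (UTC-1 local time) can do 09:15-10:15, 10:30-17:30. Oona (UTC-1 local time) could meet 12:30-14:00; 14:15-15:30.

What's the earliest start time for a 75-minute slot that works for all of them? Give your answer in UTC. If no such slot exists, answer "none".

15:15

Aarav in UTC: 12:30-16:30 (add 1h to convert from UTC-1).
Freya in UTC: 13:45-17:30, 18:00-19:00 (add 1h to convert from UTC-1).
Arjun in UTC: 12:30-18:15 (subtract 5h to convert from UTC+5).
Yosef in UTC: 11:45-12:00, 14:45-15:00, 15:15-18:15 (add 1h to convert from UTC-1).
Kavya in UTC: 10:15-11:15, 11:30-18:30 (add 1h to convert from UTC-1).
Oona in UTC: 13:30-15:00, 15:15-16:30 (add 1h to convert from UTC-1).
Aarav ∩ Freya: 13:45-16:30.
Aarav ∩ Freya ∩ Arjun: 13:45-16:30.
Aarav ∩ Freya ∩ Arjun ∩ Yosef: 14:45-15:00, 15:15-16:30.
Aarav ∩ Freya ∩ Arjun ∩ Yosef ∩ Kavya: 14:45-15:00, 15:15-16:30.
Aarav ∩ Freya ∩ Arjun ∩ Yosef ∩ Kavya ∩ Oona: 14:45-15:00, 15:15-16:30.
The first common window of at least 75 minutes is 15:15-16:30, so the earliest start is 15:15.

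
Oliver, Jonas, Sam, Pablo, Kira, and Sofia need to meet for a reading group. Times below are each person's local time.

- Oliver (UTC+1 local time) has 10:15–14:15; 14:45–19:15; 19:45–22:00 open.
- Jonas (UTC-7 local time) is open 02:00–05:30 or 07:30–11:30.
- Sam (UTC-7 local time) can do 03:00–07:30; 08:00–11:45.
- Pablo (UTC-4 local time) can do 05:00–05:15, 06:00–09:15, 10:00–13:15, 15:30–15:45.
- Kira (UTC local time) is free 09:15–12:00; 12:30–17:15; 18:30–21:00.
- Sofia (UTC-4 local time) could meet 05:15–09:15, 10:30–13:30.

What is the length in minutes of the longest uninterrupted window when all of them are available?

Oliver in UTC: 09:15-13:15, 13:45-18:15, 18:45-21:00 (subtract 1h to convert from UTC+1).
Jonas in UTC: 09:00-12:30, 14:30-18:30 (add 7h to convert from UTC-7).
Sam in UTC: 10:00-14:30, 15:00-18:45 (add 7h to convert from UTC-7).
Pablo in UTC: 09:00-09:15, 10:00-13:15, 14:00-17:15, 19:30-19:45 (add 4h to convert from UTC-4).
Kira in UTC: 09:15-12:00, 12:30-17:15, 18:30-21:00.
Sofia in UTC: 09:15-13:15, 14:30-17:30 (add 4h to convert from UTC-4).
Oliver ∩ Jonas: 09:15-12:30, 14:30-18:15.
Oliver ∩ Jonas ∩ Sam: 10:00-12:30, 15:00-18:15.
Oliver ∩ Jonas ∩ Sam ∩ Pablo: 10:00-12:30, 15:00-17:15.
Oliver ∩ Jonas ∩ Sam ∩ Pablo ∩ Kira: 10:00-12:00, 15:00-17:15.
Oliver ∩ Jonas ∩ Sam ∩ Pablo ∩ Kira ∩ Sofia: 10:00-12:00, 15:00-17:15.
The longest is 15:00-17:15 at 135 minutes.

135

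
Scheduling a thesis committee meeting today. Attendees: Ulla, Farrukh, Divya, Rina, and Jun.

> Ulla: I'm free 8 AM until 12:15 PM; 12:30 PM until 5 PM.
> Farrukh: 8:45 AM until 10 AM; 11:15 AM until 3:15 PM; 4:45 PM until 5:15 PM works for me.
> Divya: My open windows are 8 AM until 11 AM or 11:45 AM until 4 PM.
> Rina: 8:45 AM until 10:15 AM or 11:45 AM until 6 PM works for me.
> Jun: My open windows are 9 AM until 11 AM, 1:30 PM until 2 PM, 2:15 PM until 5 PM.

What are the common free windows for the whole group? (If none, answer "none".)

09:00-10:00, 13:30-14:00, 14:15-15:15

Ulla ∩ Farrukh: 08:45-10:00, 11:15-12:15, 12:30-15:15, 16:45-17:00.
Ulla ∩ Farrukh ∩ Divya: 08:45-10:00, 11:45-12:15, 12:30-15:15.
Ulla ∩ Farrukh ∩ Divya ∩ Rina: 08:45-10:00, 11:45-12:15, 12:30-15:15.
Ulla ∩ Farrukh ∩ Divya ∩ Rina ∩ Jun: 09:00-10:00, 13:30-14:00, 14:15-15:15.
Those are the intersection windows.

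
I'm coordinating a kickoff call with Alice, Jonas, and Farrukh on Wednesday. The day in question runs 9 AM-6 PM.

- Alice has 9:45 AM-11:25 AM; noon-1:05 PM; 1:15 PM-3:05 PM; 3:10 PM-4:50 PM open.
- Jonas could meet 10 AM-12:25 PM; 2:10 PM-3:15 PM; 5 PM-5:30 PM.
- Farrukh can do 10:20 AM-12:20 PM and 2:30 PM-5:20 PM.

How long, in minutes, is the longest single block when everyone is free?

65

Alice ∩ Jonas: 10:00-11:25, 12:00-12:25, 14:10-15:05, 15:10-15:15.
Alice ∩ Jonas ∩ Farrukh: 10:20-11:25, 12:00-12:20, 14:30-15:05, 15:10-15:15.
The longest is 10:20-11:25 at 65 minutes.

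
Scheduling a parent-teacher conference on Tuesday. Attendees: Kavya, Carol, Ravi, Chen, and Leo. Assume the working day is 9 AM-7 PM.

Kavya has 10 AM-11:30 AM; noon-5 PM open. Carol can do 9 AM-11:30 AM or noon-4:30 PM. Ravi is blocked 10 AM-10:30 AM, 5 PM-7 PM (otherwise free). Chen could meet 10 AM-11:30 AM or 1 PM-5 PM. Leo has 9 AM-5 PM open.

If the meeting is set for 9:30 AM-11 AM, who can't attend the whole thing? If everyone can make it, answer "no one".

Chen, Kavya, Ravi

Kavya free: 10:00-11:30, 12:00-17:00.
Carol free: 09:00-11:30, 12:00-16:30.
Ravi free: 09:00-10:00, 10:30-17:00 (invert busy blocks within the working day).
Chen free: 10:00-11:30, 13:00-17:00.
Leo free: 09:00-17:00.
Kavya: not fully free for 09:30-11:00. Carol: free for 09:30-11:00. Ravi: not fully free for 09:30-11:00. Chen: not fully free for 09:30-11:00. Leo: free for 09:30-11:00.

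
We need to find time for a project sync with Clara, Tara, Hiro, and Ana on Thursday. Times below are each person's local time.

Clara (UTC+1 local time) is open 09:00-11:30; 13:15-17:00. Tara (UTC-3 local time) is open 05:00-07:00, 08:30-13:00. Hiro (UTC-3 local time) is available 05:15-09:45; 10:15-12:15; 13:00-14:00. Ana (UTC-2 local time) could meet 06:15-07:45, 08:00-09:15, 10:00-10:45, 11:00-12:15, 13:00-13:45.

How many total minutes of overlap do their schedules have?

195

Clara in UTC: 08:00-10:30, 12:15-16:00 (subtract 1h to convert from UTC+1).
Tara in UTC: 08:00-10:00, 11:30-16:00 (add 3h to convert from UTC-3).
Hiro in UTC: 08:15-12:45, 13:15-15:15, 16:00-17:00 (add 3h to convert from UTC-3).
Ana in UTC: 08:15-09:45, 10:00-11:15, 12:00-12:45, 13:00-14:15, 15:00-15:45 (add 2h to convert from UTC-2).
Clara ∩ Tara: 08:00-10:00, 12:15-16:00.
Clara ∩ Tara ∩ Hiro: 08:15-10:00, 12:15-12:45, 13:15-15:15.
Clara ∩ Tara ∩ Hiro ∩ Ana: 08:15-09:45, 12:15-12:45, 13:15-14:15, 15:00-15:15.
Summing the common windows: 90 + 30 + 60 + 15 = 195 minutes.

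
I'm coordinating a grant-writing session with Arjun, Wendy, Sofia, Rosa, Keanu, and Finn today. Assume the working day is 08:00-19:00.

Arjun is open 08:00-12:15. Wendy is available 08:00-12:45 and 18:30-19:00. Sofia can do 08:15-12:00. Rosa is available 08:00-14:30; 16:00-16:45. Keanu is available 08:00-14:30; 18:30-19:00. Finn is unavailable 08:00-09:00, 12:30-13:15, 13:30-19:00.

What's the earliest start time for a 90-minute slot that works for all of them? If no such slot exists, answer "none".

Arjun free: 08:00-12:15.
Wendy free: 08:00-12:45, 18:30-19:00.
Sofia free: 08:15-12:00.
Rosa free: 08:00-14:30, 16:00-16:45.
Keanu free: 08:00-14:30, 18:30-19:00.
Finn free: 09:00-12:30, 13:15-13:30 (invert busy blocks within the working day).
Arjun ∩ Wendy: 08:00-12:15.
Arjun ∩ Wendy ∩ Sofia: 08:15-12:00.
Arjun ∩ Wendy ∩ Sofia ∩ Rosa: 08:15-12:00.
Arjun ∩ Wendy ∩ Sofia ∩ Rosa ∩ Keanu: 08:15-12:00.
Arjun ∩ Wendy ∩ Sofia ∩ Rosa ∩ Keanu ∩ Finn: 09:00-12:00.
Those are the intersection windows.
The first common window of at least 90 minutes is 09:00-12:00, so the earliest start is 09:00.

09:00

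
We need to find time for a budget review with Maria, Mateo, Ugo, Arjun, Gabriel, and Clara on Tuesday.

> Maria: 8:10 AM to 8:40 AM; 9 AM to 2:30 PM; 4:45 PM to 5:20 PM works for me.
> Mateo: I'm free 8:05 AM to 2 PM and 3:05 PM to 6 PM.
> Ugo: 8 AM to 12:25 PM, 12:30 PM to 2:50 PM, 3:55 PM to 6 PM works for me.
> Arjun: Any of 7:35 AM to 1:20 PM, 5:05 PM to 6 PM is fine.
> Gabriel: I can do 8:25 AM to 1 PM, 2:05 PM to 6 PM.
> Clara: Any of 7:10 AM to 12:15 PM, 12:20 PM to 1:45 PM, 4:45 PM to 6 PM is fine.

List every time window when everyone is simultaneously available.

Maria ∩ Mateo: 08:10-08:40, 09:00-14:00, 16:45-17:20.
Maria ∩ Mateo ∩ Ugo: 08:10-08:40, 09:00-12:25, 12:30-14:00, 16:45-17:20.
Maria ∩ Mateo ∩ Ugo ∩ Arjun: 08:10-08:40, 09:00-12:25, 12:30-13:20, 17:05-17:20.
Maria ∩ Mateo ∩ Ugo ∩ Arjun ∩ Gabriel: 08:25-08:40, 09:00-12:25, 12:30-13:00, 17:05-17:20.
Maria ∩ Mateo ∩ Ugo ∩ Arjun ∩ Gabriel ∩ Clara: 08:25-08:40, 09:00-12:15, 12:20-12:25, 12:30-13:00, 17:05-17:20.
Those are the intersection windows.

08:25-08:40, 09:00-12:15, 12:20-12:25, 12:30-13:00, 17:05-17:20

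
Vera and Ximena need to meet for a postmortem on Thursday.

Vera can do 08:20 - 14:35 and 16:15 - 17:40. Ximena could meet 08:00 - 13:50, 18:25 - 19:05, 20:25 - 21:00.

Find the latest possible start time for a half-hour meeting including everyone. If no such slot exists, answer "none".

Vera ∩ Ximena: 08:20-13:50.
The last common window of at least 30 minutes is 08:20-13:50; a 30-minute meeting can start as late as 13:20 and still end by 13:50.

13:20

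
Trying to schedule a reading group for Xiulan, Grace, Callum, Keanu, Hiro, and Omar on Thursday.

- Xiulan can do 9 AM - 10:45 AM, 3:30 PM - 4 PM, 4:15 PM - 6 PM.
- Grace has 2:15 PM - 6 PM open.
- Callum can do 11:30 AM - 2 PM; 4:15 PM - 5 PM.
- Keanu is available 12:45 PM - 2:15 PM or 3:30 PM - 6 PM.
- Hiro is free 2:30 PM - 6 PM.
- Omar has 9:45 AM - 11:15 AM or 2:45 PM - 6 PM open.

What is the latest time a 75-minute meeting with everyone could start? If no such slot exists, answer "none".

none

Xiulan ∩ Grace: 15:30-16:00, 16:15-18:00.
Xiulan ∩ Grace ∩ Callum: 16:15-17:00.
Xiulan ∩ Grace ∩ Callum ∩ Keanu: 16:15-17:00.
Xiulan ∩ Grace ∩ Callum ∩ Keanu ∩ Hiro: 16:15-17:00.
Xiulan ∩ Grace ∩ Callum ∩ Keanu ∩ Hiro ∩ Omar: 16:15-17:00.
Those are the intersection windows.
No common window is at least 75 minutes long.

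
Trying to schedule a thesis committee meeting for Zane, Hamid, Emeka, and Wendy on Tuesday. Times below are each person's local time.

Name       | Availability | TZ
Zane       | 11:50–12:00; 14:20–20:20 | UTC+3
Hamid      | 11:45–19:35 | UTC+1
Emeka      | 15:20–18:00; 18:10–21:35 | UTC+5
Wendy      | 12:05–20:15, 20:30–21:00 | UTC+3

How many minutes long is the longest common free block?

205

Zane in UTC: 08:50-09:00, 11:20-17:20 (subtract 3h to convert from UTC+3).
Hamid in UTC: 10:45-18:35 (subtract 1h to convert from UTC+1).
Emeka in UTC: 10:20-13:00, 13:10-16:35 (subtract 5h to convert from UTC+5).
Wendy in UTC: 09:05-17:15, 17:30-18:00 (subtract 3h to convert from UTC+3).
Zane ∩ Hamid: 11:20-17:20.
Zane ∩ Hamid ∩ Emeka: 11:20-13:00, 13:10-16:35.
Zane ∩ Hamid ∩ Emeka ∩ Wendy: 11:20-13:00, 13:10-16:35.
Those are the intersection windows.
The longest is 13:10-16:35 at 205 minutes.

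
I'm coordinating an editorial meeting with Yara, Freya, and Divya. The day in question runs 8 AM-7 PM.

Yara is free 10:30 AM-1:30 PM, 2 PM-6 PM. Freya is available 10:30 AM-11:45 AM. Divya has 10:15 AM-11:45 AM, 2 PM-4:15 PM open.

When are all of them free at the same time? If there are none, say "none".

10:30-11:45

Yara ∩ Freya: 10:30-11:45.
Yara ∩ Freya ∩ Divya: 10:30-11:45.
So the common availability across everyone is 10:30-11:45.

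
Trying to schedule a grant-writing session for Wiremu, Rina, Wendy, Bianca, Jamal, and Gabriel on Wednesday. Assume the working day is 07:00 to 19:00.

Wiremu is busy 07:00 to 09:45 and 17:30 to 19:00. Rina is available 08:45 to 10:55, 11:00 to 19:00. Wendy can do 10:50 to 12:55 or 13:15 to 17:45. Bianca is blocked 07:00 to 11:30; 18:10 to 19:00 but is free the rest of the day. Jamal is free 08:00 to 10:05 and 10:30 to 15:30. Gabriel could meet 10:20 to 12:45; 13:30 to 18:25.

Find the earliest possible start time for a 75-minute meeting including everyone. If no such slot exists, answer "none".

11:30

Wiremu free: 09:45-17:30 (invert busy blocks within the working day).
Rina free: 08:45-10:55, 11:00-19:00.
Wendy free: 10:50-12:55, 13:15-17:45.
Bianca free: 11:30-18:10 (invert busy blocks within the working day).
Jamal free: 08:00-10:05, 10:30-15:30.
Gabriel free: 10:20-12:45, 13:30-18:25.
Wiremu ∩ Rina: 09:45-10:55, 11:00-17:30.
Wiremu ∩ Rina ∩ Wendy: 10:50-10:55, 11:00-12:55, 13:15-17:30.
Wiremu ∩ Rina ∩ Wendy ∩ Bianca: 11:30-12:55, 13:15-17:30.
Wiremu ∩ Rina ∩ Wendy ∩ Bianca ∩ Jamal: 11:30-12:55, 13:15-15:30.
Wiremu ∩ Rina ∩ Wendy ∩ Bianca ∩ Jamal ∩ Gabriel: 11:30-12:45, 13:30-15:30.
Those are the intersection windows.
The first common window of at least 75 minutes is 11:30-12:45, so the earliest start is 11:30.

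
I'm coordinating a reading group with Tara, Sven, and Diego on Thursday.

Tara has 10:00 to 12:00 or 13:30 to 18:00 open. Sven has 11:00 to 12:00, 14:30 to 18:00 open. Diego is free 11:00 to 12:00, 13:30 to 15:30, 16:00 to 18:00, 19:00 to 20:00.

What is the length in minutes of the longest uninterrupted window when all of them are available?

120

Tara ∩ Sven: 11:00-12:00, 14:30-18:00.
Tara ∩ Sven ∩ Diego: 11:00-12:00, 14:30-15:30, 16:00-18:00.
The longest is 16:00-18:00 at 120 minutes.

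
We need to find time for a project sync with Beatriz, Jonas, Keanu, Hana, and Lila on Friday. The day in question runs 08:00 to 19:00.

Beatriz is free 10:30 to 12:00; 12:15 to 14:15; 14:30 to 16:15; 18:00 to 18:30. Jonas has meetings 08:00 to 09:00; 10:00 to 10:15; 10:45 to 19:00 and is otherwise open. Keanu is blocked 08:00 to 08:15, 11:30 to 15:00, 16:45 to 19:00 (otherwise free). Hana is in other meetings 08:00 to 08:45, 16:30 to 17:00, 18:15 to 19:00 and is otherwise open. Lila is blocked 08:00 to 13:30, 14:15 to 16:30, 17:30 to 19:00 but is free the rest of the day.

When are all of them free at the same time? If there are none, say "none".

Beatriz free: 10:30-12:00, 12:15-14:15, 14:30-16:15, 18:00-18:30.
Jonas free: 09:00-10:00, 10:15-10:45 (invert busy blocks within the working day).
Keanu free: 08:15-11:30, 15:00-16:45 (invert busy blocks within the working day).
Hana free: 08:45-16:30, 17:00-18:15 (invert busy blocks within the working day).
Lila free: 13:30-14:15, 16:30-17:30 (invert busy blocks within the working day).
Beatriz ∩ Jonas: 10:30-10:45.
Beatriz ∩ Jonas ∩ Keanu: 10:30-10:45.
Beatriz ∩ Jonas ∩ Keanu ∩ Hana: 10:30-10:45.
Beatriz ∩ Jonas ∩ Keanu ∩ Hana ∩ Lila: ∅.
There is no time when everyone is free.

none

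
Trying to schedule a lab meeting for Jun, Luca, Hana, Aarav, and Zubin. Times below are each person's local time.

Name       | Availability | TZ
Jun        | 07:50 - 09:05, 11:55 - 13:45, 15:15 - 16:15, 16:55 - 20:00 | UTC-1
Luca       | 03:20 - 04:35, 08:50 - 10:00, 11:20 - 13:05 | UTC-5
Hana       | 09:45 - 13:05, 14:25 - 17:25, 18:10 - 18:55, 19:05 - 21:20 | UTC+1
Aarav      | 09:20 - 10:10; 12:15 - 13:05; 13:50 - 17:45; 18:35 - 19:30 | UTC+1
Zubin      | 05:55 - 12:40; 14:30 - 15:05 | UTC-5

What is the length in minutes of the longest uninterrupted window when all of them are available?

55

Jun in UTC: 08:50-10:05, 12:55-14:45, 16:15-17:15, 17:55-21:00 (add 1h to convert from UTC-1).
Luca in UTC: 08:20-09:35, 13:50-15:00, 16:20-18:05 (add 5h to convert from UTC-5).
Hana in UTC: 08:45-12:05, 13:25-16:25, 17:10-17:55, 18:05-20:20 (subtract 1h to convert from UTC+1).
Aarav in UTC: 08:20-09:10, 11:15-12:05, 12:50-16:45, 17:35-18:30 (subtract 1h to convert from UTC+1).
Zubin in UTC: 10:55-17:40, 19:30-20:05 (add 5h to convert from UTC-5).
Jun ∩ Luca: 08:50-09:35, 13:50-14:45, 16:20-17:15, 17:55-18:05.
Jun ∩ Luca ∩ Hana: 08:50-09:35, 13:50-14:45, 16:20-16:25, 17:10-17:15.
Jun ∩ Luca ∩ Hana ∩ Aarav: 08:50-09:10, 13:50-14:45, 16:20-16:25.
Jun ∩ Luca ∩ Hana ∩ Aarav ∩ Zubin: 13:50-14:45, 16:20-16:25.
The longest is 13:50-14:45 at 55 minutes.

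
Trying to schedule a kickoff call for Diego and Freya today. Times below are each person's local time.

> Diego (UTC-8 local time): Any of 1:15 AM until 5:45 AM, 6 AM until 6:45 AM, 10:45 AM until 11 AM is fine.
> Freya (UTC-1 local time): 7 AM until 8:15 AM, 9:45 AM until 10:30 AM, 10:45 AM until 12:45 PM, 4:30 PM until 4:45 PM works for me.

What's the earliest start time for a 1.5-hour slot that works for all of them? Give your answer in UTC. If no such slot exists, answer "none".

Diego in UTC: 09:15-13:45, 14:00-14:45, 18:45-19:00 (add 8h to convert from UTC-8).
Freya in UTC: 08:00-09:15, 10:45-11:30, 11:45-13:45, 17:30-17:45 (add 1h to convert from UTC-1).
Diego ∩ Freya: 10:45-11:30, 11:45-13:45.
The first common window of at least 90 minutes is 11:45-13:45, so the earliest start is 11:45.

11:45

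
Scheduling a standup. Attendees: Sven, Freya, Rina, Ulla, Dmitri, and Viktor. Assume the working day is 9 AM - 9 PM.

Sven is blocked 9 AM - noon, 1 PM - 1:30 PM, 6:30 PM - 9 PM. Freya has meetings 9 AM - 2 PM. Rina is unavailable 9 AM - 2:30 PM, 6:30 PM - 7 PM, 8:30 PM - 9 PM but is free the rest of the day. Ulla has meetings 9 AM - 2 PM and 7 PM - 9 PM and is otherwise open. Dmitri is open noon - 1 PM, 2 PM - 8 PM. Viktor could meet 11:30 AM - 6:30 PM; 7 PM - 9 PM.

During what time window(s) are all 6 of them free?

Sven free: 12:00-13:00, 13:30-18:30 (invert busy blocks within the working day).
Freya free: 14:00-21:00 (invert busy blocks within the working day).
Rina free: 14:30-18:30, 19:00-20:30 (invert busy blocks within the working day).
Ulla free: 14:00-19:00 (invert busy blocks within the working day).
Dmitri free: 12:00-13:00, 14:00-20:00.
Viktor free: 11:30-18:30, 19:00-21:00.
Sven ∩ Freya: 14:00-18:30.
Sven ∩ Freya ∩ Rina: 14:30-18:30.
Sven ∩ Freya ∩ Rina ∩ Ulla: 14:30-18:30.
Sven ∩ Freya ∩ Rina ∩ Ulla ∩ Dmitri: 14:30-18:30.
Sven ∩ Freya ∩ Rina ∩ Ulla ∩ Dmitri ∩ Viktor: 14:30-18:30.
So the common availability across everyone is 14:30-18:30.

14:30-18:30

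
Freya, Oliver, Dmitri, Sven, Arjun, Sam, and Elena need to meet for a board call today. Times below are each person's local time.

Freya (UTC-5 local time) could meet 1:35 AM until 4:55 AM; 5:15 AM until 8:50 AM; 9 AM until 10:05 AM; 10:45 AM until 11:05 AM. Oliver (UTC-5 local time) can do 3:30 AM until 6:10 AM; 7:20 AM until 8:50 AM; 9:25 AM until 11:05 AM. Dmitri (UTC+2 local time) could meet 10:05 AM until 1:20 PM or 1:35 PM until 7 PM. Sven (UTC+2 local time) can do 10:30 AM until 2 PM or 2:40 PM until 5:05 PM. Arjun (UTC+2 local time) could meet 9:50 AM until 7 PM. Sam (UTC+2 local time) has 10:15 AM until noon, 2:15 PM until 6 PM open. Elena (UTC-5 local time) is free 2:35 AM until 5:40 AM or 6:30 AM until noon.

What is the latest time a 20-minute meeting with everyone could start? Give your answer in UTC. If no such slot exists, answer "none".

Freya in UTC: 06:35-09:55, 10:15-13:50, 14:00-15:05, 15:45-16:05 (add 5h to convert from UTC-5).
Oliver in UTC: 08:30-11:10, 12:20-13:50, 14:25-16:05 (add 5h to convert from UTC-5).
Dmitri in UTC: 08:05-11:20, 11:35-17:00 (subtract 2h to convert from UTC+2).
Sven in UTC: 08:30-12:00, 12:40-15:05 (subtract 2h to convert from UTC+2).
Arjun in UTC: 07:50-17:00 (subtract 2h to convert from UTC+2).
Sam in UTC: 08:15-10:00, 12:15-16:00 (subtract 2h to convert from UTC+2).
Elena in UTC: 07:35-10:40, 11:30-17:00 (add 5h to convert from UTC-5).
Freya ∩ Oliver: 08:30-09:55, 10:15-11:10, 12:20-13:50, 14:25-15:05, 15:45-16:05.
Freya ∩ Oliver ∩ Dmitri: 08:30-09:55, 10:15-11:10, 12:20-13:50, 14:25-15:05, 15:45-16:05.
Freya ∩ Oliver ∩ Dmitri ∩ Sven: 08:30-09:55, 10:15-11:10, 12:40-13:50, 14:25-15:05.
Freya ∩ Oliver ∩ Dmitri ∩ Sven ∩ Arjun: 08:30-09:55, 10:15-11:10, 12:40-13:50, 14:25-15:05.
Freya ∩ Oliver ∩ Dmitri ∩ Sven ∩ Arjun ∩ Sam: 08:30-09:55, 12:40-13:50, 14:25-15:05.
Freya ∩ Oliver ∩ Dmitri ∩ Sven ∩ Arjun ∩ Sam ∩ Elena: 08:30-09:55, 12:40-13:50, 14:25-15:05.
The last common window of at least 20 minutes is 14:25-15:05; a 20-minute meeting can start as late as 14:45 and still end by 15:05.

14:45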